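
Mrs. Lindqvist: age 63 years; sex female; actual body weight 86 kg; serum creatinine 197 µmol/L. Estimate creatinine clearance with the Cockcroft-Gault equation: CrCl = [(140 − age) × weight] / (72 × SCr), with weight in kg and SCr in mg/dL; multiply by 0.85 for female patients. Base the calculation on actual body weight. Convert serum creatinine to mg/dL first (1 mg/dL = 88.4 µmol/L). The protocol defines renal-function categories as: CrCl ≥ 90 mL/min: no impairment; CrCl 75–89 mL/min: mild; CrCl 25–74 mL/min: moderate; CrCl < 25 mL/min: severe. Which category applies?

moderate

SCr = 197 / 88.4 = 2.229 mg/dL
CrCl = (140 − 63) × 86 / (72 × 2.229) × 0.85 = 6622.0 / 160.49 × 0.85 ≈ 35.1 mL/min
35 mL/min falls in the 'moderate' range.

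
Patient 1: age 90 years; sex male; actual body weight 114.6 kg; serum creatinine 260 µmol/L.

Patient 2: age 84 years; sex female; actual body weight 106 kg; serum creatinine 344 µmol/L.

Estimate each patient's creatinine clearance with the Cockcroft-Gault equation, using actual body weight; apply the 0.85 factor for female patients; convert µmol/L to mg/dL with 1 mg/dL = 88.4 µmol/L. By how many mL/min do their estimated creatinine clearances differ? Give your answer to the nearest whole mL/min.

9 mL/min

Patient 1: SCr = 260 / 88.4 = 2.941 mg/dL
Patient 1: CrCl = (140 − 90) × 114.6 / (72 × 2.941) = 5730.0 / 211.75 ≈ 27.1 mL/min
Patient 2: SCr = 344 / 88.4 = 3.891 mg/dL
Patient 2: CrCl = (140 − 84) × 106 / (72 × 3.891) × 0.85 = 5936.0 / 280.15 × 0.85 ≈ 18.0 mL/min
|27.1 − 18.0| = 9.1 mL/min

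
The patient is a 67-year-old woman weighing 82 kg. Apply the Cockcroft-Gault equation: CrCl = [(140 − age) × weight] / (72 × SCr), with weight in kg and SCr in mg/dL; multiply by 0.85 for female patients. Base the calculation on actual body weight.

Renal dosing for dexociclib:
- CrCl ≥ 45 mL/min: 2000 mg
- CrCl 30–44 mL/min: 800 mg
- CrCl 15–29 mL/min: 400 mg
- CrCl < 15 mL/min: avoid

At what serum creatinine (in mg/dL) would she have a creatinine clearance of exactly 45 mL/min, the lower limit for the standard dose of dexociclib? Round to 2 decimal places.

1.57 mg/dL

Standard dose requires CrCl ≥ 45 mL/min.
Set (140 − 67) × 82 × 0.85 / (72 × SCr) = 45
SCr = (140 − 67) × 82 × 0.85 / (72 × 45) = 1.570 mg/dL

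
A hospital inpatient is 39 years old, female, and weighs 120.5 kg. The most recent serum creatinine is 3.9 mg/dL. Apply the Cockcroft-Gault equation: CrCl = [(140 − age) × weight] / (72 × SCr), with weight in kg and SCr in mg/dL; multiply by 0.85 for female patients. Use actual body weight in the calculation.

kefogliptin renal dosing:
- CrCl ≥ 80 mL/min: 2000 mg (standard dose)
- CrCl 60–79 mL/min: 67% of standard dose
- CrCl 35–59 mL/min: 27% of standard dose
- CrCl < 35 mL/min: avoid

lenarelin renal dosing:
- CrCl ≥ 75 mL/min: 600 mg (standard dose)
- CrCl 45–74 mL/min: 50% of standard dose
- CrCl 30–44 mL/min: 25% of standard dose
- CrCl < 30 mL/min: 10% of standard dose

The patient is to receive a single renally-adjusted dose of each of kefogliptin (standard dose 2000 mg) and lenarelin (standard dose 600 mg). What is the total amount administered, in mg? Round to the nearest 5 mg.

690 mg

CrCl = (140 − 39) × 120.5 / (72 × 3.9) × 0.85 = 12170.5 / 280.80 × 0.85 ≈ 36.8 mL/min
CrCl ≈ 37 mL/min.
kefogliptin: 35–59 mL/min → 27% of 2000 mg = 540 mg.
lenarelin: 30–44 mL/min → 25% of 600 mg = 150 mg.
Total = 540 + 150 = 690 mg.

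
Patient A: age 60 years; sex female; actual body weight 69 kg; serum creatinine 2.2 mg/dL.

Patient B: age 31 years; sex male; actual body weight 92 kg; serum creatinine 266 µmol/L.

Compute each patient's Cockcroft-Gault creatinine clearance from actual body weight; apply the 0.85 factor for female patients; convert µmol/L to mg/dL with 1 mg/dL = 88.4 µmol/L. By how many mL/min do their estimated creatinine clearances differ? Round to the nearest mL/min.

17 mL/min

Patient A: CrCl = (140 − 60) × 69 / (72 × 2.2) × 0.85 = 5520.0 / 158.40 × 0.85 ≈ 29.6 mL/min
Patient B: SCr = 266 / 88.4 = 3.009 mg/dL
Patient B: CrCl = (140 − 31) × 92 / (72 × 3.009) = 10028.0 / 216.65 ≈ 46.3 mL/min
|29.6 − 46.3| = 16.7 mL/min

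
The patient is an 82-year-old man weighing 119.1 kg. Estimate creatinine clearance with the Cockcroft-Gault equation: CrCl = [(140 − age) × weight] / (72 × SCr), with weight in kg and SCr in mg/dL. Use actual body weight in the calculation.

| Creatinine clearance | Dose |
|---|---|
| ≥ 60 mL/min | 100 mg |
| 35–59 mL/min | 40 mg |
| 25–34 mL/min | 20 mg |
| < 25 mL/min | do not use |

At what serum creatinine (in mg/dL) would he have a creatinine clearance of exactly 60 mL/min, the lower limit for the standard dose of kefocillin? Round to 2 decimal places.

Standard dose requires CrCl ≥ 60 mL/min.
Set (140 − 82) × 119.1 / (72 × SCr) = 60
SCr = (140 − 82) × 119.1 / (72 × 60) = 1.599 mg/dL

1.60 mg/dL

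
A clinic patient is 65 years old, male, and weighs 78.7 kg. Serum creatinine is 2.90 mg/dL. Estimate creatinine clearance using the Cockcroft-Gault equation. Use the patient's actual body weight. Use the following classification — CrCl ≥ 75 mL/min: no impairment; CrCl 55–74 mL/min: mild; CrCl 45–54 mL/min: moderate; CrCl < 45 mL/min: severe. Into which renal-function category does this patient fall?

severe

CrCl = (140 − 65) × 78.7 / (72 × 2.9) = 5902.5 / 208.80 ≈ 28.3 mL/min
28 mL/min falls in the 'severe' range.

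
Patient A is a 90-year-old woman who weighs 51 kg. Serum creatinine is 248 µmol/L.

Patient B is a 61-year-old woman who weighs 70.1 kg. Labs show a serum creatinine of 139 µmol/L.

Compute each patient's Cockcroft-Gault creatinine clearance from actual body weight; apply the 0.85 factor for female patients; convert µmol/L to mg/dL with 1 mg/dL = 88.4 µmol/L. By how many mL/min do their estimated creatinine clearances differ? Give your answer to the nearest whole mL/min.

Patient A: SCr = 248 / 88.4 = 2.805 mg/dL
Patient A: CrCl = (140 − 90) × 51 / (72 × 2.805) × 0.85 = 2550.0 / 201.96 × 0.85 ≈ 10.7 mL/min
Patient B: SCr = 139 / 88.4 = 1.572 mg/dL
Patient B: CrCl = (140 − 61) × 70.1 / (72 × 1.572) × 0.85 = 5537.9 / 113.18 × 0.85 ≈ 41.6 mL/min
|10.7 − 41.6| = 30.9 mL/min

31 mL/min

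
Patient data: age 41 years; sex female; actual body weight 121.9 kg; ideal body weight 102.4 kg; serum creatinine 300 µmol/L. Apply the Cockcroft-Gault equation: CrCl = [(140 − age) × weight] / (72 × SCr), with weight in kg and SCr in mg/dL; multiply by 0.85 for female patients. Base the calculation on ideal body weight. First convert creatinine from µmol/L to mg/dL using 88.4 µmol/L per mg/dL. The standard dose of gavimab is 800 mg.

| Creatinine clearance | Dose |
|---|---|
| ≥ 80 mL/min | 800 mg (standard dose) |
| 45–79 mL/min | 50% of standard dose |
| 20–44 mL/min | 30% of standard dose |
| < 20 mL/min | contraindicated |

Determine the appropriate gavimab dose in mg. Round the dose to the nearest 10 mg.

240 mg

SCr = 300 / 88.4 = 3.394 mg/dL
CrCl = (140 − 41) × 102.4 / (72 × 3.394) × 0.85 = 10137.6 / 244.37 × 0.85 ≈ 35.3 mL/min
CrCl ≈ 35 mL/min → bracket 20–44 mL/min.
30% of 800 mg = 240 mg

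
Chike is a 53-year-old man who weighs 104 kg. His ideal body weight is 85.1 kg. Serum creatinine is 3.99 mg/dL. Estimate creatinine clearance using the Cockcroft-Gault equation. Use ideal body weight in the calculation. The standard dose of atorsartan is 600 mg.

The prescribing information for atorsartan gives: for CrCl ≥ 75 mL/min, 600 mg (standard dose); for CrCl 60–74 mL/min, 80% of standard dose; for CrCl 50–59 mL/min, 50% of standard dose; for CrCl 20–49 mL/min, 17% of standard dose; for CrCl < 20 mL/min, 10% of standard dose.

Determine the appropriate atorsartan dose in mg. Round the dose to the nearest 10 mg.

100 mg

CrCl = (140 − 53) × 85.1 / (72 × 3.99) = 7403.7 / 287.28 ≈ 25.8 mL/min
CrCl ≈ 26 mL/min → bracket 20–49 mL/min.
17% of 600 mg = 102 mg → 100 mg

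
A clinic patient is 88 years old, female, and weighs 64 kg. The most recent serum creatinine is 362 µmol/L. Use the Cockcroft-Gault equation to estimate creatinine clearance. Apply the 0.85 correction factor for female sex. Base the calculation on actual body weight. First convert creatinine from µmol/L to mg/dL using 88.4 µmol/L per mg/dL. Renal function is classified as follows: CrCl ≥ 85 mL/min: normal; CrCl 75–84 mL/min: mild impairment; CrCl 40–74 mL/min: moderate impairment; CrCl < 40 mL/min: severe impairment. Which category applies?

SCr = 362 / 88.4 = 4.095 mg/dL
CrCl = (140 − 88) × 64 / (72 × 4.095) × 0.85 = 3328.0 / 294.84 × 0.85 ≈ 9.6 mL/min
10 mL/min falls in the 'severe impairment' range.

severe impairment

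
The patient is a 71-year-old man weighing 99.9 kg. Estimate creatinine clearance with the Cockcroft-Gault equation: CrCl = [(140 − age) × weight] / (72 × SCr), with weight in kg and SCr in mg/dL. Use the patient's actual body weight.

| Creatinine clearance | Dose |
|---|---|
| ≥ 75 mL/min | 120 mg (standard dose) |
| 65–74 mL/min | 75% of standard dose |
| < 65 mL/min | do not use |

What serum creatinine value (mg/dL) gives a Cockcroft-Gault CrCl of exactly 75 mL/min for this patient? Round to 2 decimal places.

1.28 mg/dL

Standard dose requires CrCl ≥ 75 mL/min.
Set (140 − 71) × 99.9 / (72 × SCr) = 75
SCr = (140 − 71) × 99.9 / (72 × 75) = 1.276 mg/dL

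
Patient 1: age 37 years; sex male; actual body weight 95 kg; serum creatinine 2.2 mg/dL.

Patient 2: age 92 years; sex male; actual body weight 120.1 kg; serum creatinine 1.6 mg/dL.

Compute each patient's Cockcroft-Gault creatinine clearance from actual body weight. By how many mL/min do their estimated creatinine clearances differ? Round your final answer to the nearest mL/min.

Patient 1: CrCl = (140 − 37) × 95 / (72 × 2.2) = 9785.0 / 158.40 ≈ 61.8 mL/min
Patient 2: CrCl = (140 − 92) × 120.1 / (72 × 1.6) = 5764.8 / 115.20 ≈ 50.0 mL/min
|61.8 − 50.0| = 11.8 mL/min

12 mL/min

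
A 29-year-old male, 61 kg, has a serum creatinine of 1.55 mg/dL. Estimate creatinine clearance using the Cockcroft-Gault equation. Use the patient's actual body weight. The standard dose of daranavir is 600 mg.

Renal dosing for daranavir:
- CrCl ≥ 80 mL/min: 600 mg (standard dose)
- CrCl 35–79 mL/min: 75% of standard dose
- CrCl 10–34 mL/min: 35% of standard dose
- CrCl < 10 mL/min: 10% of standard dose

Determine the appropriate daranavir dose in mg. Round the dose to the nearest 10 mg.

450 mg

CrCl = (140 − 29) × 61 / (72 × 1.55) = 6771.0 / 111.60 ≈ 60.7 mL/min
CrCl ≈ 61 mL/min → bracket 35–79 mL/min.
75% of 600 mg = 450 mg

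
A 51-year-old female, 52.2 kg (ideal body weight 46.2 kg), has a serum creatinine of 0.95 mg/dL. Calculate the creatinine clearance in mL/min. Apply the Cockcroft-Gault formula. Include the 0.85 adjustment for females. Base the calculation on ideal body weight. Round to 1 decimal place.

CrCl = (140 − 51) × 46.2 / (72 × 0.95) × 0.85 = 4111.8 / 68.40 × 0.85 ≈ 51.1 mL/min

51.1 mL/min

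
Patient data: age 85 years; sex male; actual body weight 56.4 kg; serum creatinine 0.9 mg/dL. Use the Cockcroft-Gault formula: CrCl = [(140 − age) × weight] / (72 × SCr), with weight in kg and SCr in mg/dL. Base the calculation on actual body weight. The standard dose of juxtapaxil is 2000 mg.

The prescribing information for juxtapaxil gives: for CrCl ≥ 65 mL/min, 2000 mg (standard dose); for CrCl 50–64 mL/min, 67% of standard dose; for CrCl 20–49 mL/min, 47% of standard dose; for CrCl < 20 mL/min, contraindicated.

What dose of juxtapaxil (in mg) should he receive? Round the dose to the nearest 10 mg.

940 mg

CrCl = (140 − 85) × 56.4 / (72 × 0.9) = 3102.0 / 64.80 ≈ 47.9 mL/min
CrCl ≈ 48 mL/min → bracket 20–49 mL/min.
47% of 2000 mg = 940 mg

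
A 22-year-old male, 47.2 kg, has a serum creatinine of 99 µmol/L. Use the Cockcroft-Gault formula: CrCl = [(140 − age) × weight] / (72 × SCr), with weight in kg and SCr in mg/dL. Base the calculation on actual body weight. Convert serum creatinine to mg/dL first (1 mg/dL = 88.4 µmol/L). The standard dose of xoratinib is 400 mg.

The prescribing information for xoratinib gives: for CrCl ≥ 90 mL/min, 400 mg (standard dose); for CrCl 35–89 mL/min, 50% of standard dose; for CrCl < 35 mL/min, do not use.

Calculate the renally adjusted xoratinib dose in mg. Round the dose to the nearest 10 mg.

200 mg

SCr = 99 / 88.4 = 1.12 mg/dL
CrCl = (140 − 22) × 47.2 / (72 × 1.12) = 5569.6 / 80.64 ≈ 69.1 mL/min
CrCl ≈ 69 mL/min → bracket 35–89 mL/min.
50% of 400 mg = 200 mg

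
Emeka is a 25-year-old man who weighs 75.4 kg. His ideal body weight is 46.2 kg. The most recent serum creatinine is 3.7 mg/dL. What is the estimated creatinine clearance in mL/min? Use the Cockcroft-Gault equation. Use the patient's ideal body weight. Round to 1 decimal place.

CrCl = (140 − 25) × 46.2 / (72 × 3.7) = 5313.0 / 266.40 ≈ 19.9 mL/min

19.9 mL/min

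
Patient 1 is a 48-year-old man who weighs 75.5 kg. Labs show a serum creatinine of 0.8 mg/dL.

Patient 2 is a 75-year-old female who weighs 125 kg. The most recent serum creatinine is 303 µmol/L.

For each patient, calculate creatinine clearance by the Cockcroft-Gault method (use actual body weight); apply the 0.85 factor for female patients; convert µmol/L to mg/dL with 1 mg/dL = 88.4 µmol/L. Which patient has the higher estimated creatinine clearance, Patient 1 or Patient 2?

Patient 1

Patient 1: CrCl = (140 − 48) × 75.5 / (72 × 0.8) = 6946.0 / 57.60 ≈ 120.6 mL/min
Patient 2: SCr = 303 / 88.4 = 3.428 mg/dL
Patient 2: CrCl = (140 − 75) × 125 / (72 × 3.428) × 0.85 = 8125.0 / 246.82 × 0.85 ≈ 28.0 mL/min
120.6 vs 28.0 mL/min → Patient 1 is higher.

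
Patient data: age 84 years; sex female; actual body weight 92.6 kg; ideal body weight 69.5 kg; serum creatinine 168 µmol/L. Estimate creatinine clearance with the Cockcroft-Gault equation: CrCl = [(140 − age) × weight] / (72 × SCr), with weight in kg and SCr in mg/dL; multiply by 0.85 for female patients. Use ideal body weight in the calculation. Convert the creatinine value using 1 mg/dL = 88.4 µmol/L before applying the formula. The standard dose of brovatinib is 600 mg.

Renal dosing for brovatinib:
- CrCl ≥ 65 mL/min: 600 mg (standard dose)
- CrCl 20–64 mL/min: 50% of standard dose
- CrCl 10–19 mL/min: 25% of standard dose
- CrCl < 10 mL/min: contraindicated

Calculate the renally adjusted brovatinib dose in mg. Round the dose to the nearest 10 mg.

300 mg

SCr = 168 / 88.4 = 1.9 mg/dL
CrCl = (140 − 84) × 69.5 / (72 × 1.9) × 0.85 = 3892.0 / 136.80 × 0.85 ≈ 24.2 mL/min
CrCl ≈ 24 mL/min → bracket 20–64 mL/min.
50% of 600 mg = 300 mg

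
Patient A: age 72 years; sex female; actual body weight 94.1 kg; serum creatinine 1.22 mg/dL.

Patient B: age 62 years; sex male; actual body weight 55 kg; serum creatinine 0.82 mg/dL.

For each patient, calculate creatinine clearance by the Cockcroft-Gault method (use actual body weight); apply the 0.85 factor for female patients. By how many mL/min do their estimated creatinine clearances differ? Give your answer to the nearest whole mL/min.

Patient A: CrCl = (140 − 72) × 94.1 / (72 × 1.22) × 0.85 = 6398.8 / 87.84 × 0.85 ≈ 61.9 mL/min
Patient B: CrCl = (140 − 62) × 55 / (72 × 0.82) = 4290.0 / 59.04 ≈ 72.7 mL/min
|61.9 − 72.7| = 10.8 mL/min

11 mL/min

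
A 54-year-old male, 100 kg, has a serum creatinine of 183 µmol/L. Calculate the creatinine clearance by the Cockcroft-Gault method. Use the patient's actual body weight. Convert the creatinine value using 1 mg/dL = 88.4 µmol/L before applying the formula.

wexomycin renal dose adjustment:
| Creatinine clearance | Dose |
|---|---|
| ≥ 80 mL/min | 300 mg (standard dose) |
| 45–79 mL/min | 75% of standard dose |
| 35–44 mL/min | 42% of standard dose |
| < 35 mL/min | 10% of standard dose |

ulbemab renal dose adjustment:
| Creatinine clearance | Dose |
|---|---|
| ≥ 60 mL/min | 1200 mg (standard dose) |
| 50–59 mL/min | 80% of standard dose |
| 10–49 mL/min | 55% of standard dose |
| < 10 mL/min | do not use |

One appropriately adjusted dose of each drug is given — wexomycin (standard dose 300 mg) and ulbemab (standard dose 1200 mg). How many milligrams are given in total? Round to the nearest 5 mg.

SCr = 183 / 88.4 = 2.07 mg/dL
CrCl = (140 − 54) × 100 / (72 × 2.07) = 8600.0 / 149.04 ≈ 57.7 mL/min
CrCl ≈ 58 mL/min.
wexomycin: 45–79 mL/min → 75% of 300 mg = 225 mg.
ulbemab: 50–59 mL/min → 80% of 1200 mg = 960 mg.
Total = 225 + 960 = 1185 mg.

1185 mg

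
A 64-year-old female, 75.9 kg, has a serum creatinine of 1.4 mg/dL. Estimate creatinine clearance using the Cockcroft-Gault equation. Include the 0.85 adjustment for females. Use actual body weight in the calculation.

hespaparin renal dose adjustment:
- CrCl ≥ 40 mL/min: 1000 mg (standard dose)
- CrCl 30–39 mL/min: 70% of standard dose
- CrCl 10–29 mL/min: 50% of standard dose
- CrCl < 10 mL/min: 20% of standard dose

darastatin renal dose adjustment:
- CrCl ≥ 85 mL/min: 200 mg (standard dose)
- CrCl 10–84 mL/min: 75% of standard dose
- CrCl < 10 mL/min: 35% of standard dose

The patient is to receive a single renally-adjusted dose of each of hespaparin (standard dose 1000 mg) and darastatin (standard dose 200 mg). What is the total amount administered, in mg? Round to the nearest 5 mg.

CrCl = (140 − 64) × 75.9 / (72 × 1.4) × 0.85 = 5768.4 / 100.80 × 0.85 ≈ 48.6 mL/min
CrCl ≈ 49 mL/min.
hespaparin: ≥ 40 mL/min → 100% of 1000 mg = 1000 mg.
darastatin: 10–84 mL/min → 75% of 200 mg = 150 mg.
Total = 1000 + 150 = 1150 mg.

1150 mg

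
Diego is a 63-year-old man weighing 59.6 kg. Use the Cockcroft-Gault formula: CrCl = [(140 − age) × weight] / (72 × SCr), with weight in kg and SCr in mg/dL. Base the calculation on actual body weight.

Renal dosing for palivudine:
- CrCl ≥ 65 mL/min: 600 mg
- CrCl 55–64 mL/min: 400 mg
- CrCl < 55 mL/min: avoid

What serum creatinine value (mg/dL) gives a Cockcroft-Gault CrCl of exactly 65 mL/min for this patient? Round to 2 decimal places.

0.98 mg/dL

Standard dose requires CrCl ≥ 65 mL/min.
Set (140 − 63) × 59.6 / (72 × SCr) = 65
SCr = (140 − 63) × 59.6 / (72 × 65) = 0.981 mg/dL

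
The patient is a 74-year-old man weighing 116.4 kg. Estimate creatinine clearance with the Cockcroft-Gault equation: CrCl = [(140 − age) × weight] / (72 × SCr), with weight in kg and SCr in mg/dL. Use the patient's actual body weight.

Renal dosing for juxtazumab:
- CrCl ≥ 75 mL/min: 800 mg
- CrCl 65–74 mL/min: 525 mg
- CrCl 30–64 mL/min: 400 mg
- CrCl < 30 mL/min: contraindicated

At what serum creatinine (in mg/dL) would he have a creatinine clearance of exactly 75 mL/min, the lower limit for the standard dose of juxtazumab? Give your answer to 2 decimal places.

Standard dose requires CrCl ≥ 75 mL/min.
Set (140 − 74) × 116.4 / (72 × SCr) = 75
SCr = (140 − 74) × 116.4 / (72 × 75) = 1.423 mg/dL

1.42 mg/dL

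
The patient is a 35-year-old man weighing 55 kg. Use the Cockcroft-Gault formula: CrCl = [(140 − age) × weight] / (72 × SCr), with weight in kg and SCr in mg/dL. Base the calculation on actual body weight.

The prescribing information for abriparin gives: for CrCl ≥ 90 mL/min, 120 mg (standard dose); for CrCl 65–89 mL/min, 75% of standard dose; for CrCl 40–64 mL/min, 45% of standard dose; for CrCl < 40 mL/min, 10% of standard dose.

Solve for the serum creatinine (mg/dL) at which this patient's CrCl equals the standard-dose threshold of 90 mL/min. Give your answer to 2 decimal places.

0.89 mg/dL

Standard dose requires CrCl ≥ 90 mL/min.
Set (140 − 35) × 55 / (72 × SCr) = 90
SCr = (140 − 35) × 55 / (72 × 90) = 0.891 mg/dL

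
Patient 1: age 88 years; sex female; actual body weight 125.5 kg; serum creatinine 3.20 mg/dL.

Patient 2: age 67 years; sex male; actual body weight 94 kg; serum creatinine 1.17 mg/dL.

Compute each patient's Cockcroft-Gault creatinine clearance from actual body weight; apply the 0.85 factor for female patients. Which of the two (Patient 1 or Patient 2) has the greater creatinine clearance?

Patient 2

Patient 1: CrCl = (140 − 88) × 125.5 / (72 × 3.2) × 0.85 = 6526.0 / 230.40 × 0.85 ≈ 24.1 mL/min
Patient 2: CrCl = (140 − 67) × 94 / (72 × 1.17) = 6862.0 / 84.24 ≈ 81.5 mL/min
24.1 vs 81.5 mL/min → Patient 2 is higher.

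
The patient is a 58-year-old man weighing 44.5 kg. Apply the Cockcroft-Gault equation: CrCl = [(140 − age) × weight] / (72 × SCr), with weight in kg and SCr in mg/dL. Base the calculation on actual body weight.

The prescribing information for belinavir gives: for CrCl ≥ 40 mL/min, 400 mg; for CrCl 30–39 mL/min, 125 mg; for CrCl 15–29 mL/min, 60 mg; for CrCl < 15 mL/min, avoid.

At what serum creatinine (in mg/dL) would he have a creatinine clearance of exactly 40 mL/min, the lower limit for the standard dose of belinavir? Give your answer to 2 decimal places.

Standard dose requires CrCl ≥ 40 mL/min.
Set (140 − 58) × 44.5 / (72 × SCr) = 40
SCr = (140 − 58) × 44.5 / (72 × 40) = 1.267 mg/dL

1.27 mg/dL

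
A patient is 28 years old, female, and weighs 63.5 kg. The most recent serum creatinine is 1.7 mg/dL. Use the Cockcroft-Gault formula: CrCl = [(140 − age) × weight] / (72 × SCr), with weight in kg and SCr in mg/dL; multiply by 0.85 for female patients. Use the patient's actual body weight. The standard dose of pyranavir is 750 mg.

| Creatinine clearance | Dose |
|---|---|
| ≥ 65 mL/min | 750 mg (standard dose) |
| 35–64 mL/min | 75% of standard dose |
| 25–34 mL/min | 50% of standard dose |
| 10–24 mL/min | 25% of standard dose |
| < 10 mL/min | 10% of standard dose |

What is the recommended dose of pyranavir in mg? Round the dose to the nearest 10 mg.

CrCl = (140 − 28) × 63.5 / (72 × 1.7) × 0.85 = 7112.0 / 122.40 × 0.85 ≈ 49.4 mL/min
CrCl ≈ 49 mL/min → bracket 35–64 mL/min.
75% of 750 mg = 562.5 mg → 560 mg

560 mg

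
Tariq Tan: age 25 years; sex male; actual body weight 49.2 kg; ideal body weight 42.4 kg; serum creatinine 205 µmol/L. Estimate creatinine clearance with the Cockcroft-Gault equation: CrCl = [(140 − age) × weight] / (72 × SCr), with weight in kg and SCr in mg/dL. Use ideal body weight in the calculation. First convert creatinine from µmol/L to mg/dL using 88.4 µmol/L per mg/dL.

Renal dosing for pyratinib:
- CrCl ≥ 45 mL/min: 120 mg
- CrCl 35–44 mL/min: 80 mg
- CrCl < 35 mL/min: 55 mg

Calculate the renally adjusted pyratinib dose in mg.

55 mg

SCr = 205 / 88.4 = 2.319 mg/dL
CrCl = (140 − 25) × 42.4 / (72 × 2.319) = 4876.0 / 166.97 ≈ 29.2 mL/min
CrCl ≈ 29 mL/min → bracket < 35 mL/min.
Dose for this bracket: 55 mg.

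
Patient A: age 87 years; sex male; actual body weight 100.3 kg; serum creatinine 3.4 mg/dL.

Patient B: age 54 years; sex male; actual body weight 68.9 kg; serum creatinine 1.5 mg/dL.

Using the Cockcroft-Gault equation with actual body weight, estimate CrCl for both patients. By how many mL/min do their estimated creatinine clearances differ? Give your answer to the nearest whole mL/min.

Patient A: CrCl = (140 − 87) × 100.3 / (72 × 3.4) = 5315.9 / 244.80 ≈ 21.7 mL/min
Patient B: CrCl = (140 − 54) × 68.9 / (72 × 1.5) = 5925.4 / 108.00 ≈ 54.9 mL/min
|21.7 − 54.9| = 33.2 mL/min

33 mL/min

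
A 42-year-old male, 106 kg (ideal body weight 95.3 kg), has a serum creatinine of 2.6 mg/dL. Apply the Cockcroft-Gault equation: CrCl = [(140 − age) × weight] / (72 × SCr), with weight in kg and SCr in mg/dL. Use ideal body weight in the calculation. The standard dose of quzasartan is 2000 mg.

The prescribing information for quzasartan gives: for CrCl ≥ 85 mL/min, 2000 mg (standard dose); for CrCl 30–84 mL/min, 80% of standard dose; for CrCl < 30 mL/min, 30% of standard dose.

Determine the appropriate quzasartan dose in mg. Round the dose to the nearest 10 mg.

CrCl = (140 − 42) × 95.3 / (72 × 2.6) = 9339.4 / 187.20 ≈ 49.9 mL/min
CrCl ≈ 50 mL/min → bracket 30–84 mL/min.
80% of 2000 mg = 1600 mg

1600 mg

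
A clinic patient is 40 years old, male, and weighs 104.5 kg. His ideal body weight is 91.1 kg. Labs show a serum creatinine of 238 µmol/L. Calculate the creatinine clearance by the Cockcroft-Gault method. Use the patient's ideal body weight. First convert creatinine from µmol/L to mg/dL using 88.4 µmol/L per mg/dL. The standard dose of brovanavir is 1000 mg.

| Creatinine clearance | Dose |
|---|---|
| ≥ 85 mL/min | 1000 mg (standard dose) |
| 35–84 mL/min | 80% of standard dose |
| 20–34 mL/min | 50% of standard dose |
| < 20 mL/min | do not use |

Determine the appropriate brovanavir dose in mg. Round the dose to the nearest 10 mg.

800 mg

SCr = 238 / 88.4 = 2.692 mg/dL
CrCl = (140 − 40) × 91.1 / (72 × 2.692) = 9110.0 / 193.82 ≈ 47.0 mL/min
CrCl ≈ 47 mL/min → bracket 35–84 mL/min.
80% of 1000 mg = 800 mg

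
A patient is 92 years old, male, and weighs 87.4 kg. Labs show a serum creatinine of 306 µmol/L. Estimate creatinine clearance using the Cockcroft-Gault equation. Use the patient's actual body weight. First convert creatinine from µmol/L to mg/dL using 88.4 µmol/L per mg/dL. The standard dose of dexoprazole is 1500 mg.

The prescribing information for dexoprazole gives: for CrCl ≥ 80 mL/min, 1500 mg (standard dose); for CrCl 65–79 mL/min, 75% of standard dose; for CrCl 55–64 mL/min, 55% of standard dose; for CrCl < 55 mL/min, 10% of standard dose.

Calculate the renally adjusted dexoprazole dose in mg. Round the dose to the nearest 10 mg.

150 mg

SCr = 306 / 88.4 = 3.462 mg/dL
CrCl = (140 − 92) × 87.4 / (72 × 3.462) = 4195.2 / 249.26 ≈ 16.8 mL/min
CrCl ≈ 17 mL/min → bracket < 55 mL/min.
10% of 1500 mg = 150 mg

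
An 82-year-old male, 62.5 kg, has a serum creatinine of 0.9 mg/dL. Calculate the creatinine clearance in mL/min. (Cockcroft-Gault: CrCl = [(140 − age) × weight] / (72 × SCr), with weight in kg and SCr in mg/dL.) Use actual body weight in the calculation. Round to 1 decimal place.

CrCl = (140 − 82) × 62.5 / (72 × 0.9) = 3625.0 / 64.80 ≈ 55.9 mL/min

55.9 mL/min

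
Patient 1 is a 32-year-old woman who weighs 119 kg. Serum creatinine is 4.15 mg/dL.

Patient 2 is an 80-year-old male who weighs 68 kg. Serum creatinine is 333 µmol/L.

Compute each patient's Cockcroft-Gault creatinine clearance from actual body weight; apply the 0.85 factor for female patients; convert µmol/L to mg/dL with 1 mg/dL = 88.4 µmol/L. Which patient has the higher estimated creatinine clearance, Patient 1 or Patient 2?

Patient 1

Patient 1: CrCl = (140 − 32) × 119 / (72 × 4.15) × 0.85 = 12852.0 / 298.80 × 0.85 ≈ 36.6 mL/min
Patient 2: SCr = 333 / 88.4 = 3.767 mg/dL
Patient 2: CrCl = (140 − 80) × 68 / (72 × 3.767) = 4080.0 / 271.22 ≈ 15.0 mL/min
36.6 vs 15.0 mL/min → Patient 1 is higher.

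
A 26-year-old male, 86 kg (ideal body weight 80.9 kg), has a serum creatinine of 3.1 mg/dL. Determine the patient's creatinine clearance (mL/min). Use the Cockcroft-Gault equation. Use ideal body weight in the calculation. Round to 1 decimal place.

41.3 mL/min

CrCl = (140 − 26) × 80.9 / (72 × 3.1) = 9222.6 / 223.20 ≈ 41.3 mL/min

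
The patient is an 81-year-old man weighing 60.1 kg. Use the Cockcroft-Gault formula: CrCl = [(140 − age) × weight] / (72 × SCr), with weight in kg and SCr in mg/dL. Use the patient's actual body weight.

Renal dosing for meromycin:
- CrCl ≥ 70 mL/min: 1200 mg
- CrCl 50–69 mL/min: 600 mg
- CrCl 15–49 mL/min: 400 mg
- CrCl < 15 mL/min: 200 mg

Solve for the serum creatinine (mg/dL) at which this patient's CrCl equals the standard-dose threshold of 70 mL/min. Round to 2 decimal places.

Standard dose requires CrCl ≥ 70 mL/min.
Set (140 − 81) × 60.1 / (72 × SCr) = 70
SCr = (140 − 81) × 60.1 / (72 × 70) = 0.704 mg/dL

0.70 mg/dL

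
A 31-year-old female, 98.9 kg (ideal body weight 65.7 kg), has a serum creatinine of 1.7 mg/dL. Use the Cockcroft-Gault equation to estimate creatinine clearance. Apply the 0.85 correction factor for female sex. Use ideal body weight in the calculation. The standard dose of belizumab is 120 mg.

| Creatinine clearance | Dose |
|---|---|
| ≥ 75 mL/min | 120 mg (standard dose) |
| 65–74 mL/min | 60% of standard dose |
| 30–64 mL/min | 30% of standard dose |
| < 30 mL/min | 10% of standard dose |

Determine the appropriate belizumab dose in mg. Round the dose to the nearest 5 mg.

35 mg

CrCl = (140 − 31) × 65.7 / (72 × 1.7) × 0.85 = 7161.3 / 122.40 × 0.85 ≈ 49.7 mL/min
CrCl ≈ 50 mL/min → bracket 30–64 mL/min.
30% of 120 mg = 36 mg → 35 mg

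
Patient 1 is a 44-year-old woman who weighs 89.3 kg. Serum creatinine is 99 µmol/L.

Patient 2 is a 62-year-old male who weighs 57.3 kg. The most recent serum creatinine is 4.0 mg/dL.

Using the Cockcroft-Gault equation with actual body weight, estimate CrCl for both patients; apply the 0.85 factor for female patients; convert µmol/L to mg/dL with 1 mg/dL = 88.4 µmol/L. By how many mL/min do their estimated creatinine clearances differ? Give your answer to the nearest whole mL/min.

Patient 1: SCr = 99 / 88.4 = 1.12 mg/dL
Patient 1: CrCl = (140 − 44) × 89.3 / (72 × 1.12) × 0.85 = 8572.8 / 80.64 × 0.85 ≈ 90.4 mL/min
Patient 2: CrCl = (140 − 62) × 57.3 / (72 × 4) = 4469.4 / 288.00 ≈ 15.5 mL/min
|90.4 − 15.5| = 74.9 mL/min

75 mL/min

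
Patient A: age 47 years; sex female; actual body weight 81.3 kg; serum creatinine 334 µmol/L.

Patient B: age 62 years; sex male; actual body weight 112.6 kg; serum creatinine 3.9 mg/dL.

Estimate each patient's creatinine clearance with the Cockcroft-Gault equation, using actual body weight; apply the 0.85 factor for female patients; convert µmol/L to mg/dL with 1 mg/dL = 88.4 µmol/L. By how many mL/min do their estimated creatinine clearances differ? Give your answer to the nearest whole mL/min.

Patient A: SCr = 334 / 88.4 = 3.778 mg/dL
Patient A: CrCl = (140 − 47) × 81.3 / (72 × 3.778) × 0.85 = 7560.9 / 272.02 × 0.85 ≈ 23.6 mL/min
Patient B: CrCl = (140 − 62) × 112.6 / (72 × 3.9) = 8782.8 / 280.80 ≈ 31.3 mL/min
|23.6 − 31.3| = 7.7 mL/min

8 mL/min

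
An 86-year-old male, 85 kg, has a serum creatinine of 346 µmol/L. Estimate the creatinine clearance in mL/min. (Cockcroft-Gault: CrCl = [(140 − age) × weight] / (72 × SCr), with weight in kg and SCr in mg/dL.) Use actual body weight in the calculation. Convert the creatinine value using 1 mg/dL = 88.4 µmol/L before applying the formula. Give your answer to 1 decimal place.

16.3 mL/min

SCr = 346 / 88.4 = 3.914 mg/dL
CrCl = (140 − 86) × 85 / (72 × 3.914) = 4590.0 / 281.81 ≈ 16.3 mL/min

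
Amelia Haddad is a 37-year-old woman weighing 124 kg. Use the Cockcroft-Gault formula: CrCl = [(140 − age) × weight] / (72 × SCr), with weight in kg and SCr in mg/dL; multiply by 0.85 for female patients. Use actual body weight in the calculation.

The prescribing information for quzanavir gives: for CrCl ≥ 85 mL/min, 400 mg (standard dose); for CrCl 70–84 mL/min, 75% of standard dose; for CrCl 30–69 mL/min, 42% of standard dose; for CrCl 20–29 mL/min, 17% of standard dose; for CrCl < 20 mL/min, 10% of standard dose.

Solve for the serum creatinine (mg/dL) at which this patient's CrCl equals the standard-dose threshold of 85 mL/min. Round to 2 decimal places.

Standard dose requires CrCl ≥ 85 mL/min.
Set (140 − 37) × 124 × 0.85 / (72 × SCr) = 85
SCr = (140 − 37) × 124 × 0.85 / (72 × 85) = 1.774 mg/dL

1.77 mg/dL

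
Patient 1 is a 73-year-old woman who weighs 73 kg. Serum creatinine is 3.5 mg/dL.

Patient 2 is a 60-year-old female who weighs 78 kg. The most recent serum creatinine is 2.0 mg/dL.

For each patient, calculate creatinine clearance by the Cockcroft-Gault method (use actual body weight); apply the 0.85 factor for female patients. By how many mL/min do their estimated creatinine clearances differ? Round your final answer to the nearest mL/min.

Patient 1: CrCl = (140 − 73) × 73 / (72 × 3.5) × 0.85 = 4891.0 / 252.00 × 0.85 ≈ 16.5 mL/min
Patient 2: CrCl = (140 − 60) × 78 / (72 × 2) × 0.85 = 6240.0 / 144.00 × 0.85 ≈ 36.8 mL/min
|16.5 − 36.8| = 20.3 mL/min

20 mL/min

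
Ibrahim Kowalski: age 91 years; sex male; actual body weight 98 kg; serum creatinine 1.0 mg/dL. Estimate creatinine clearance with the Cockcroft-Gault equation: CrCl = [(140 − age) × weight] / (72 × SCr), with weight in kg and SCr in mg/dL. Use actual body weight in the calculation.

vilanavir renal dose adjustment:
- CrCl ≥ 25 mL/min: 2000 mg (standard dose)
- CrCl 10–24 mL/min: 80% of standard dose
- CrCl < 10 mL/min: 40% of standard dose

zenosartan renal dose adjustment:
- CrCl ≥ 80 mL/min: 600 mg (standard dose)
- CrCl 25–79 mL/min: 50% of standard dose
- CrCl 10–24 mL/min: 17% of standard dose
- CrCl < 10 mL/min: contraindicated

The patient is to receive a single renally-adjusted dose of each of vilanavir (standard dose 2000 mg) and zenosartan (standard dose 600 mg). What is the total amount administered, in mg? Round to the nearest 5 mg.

CrCl = (140 − 91) × 98 / (72 × 1) = 4802.0 / 72.00 ≈ 66.7 mL/min
CrCl ≈ 67 mL/min.
vilanavir: ≥ 25 mL/min → 100% of 2000 mg = 2000 mg.
zenosartan: 25–79 mL/min → 50% of 600 mg = 300 mg.
Total = 2000 + 300 = 2300 mg.

2300 mg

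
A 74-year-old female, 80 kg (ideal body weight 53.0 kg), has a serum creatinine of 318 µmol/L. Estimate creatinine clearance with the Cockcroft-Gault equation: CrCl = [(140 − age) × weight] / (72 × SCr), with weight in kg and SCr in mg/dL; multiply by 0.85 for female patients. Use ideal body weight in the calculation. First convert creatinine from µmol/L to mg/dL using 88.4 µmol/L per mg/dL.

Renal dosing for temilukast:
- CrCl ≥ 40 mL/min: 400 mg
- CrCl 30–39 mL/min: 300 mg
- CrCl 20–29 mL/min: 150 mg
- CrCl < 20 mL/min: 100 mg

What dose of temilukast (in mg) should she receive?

SCr = 318 / 88.4 = 3.597 mg/dL
CrCl = (140 − 74) × 53 / (72 × 3.597) × 0.85 = 3498.0 / 258.98 × 0.85 ≈ 11.5 mL/min
CrCl ≈ 11 mL/min → bracket < 20 mL/min.
Dose for this bracket: 100 mg.

100 mg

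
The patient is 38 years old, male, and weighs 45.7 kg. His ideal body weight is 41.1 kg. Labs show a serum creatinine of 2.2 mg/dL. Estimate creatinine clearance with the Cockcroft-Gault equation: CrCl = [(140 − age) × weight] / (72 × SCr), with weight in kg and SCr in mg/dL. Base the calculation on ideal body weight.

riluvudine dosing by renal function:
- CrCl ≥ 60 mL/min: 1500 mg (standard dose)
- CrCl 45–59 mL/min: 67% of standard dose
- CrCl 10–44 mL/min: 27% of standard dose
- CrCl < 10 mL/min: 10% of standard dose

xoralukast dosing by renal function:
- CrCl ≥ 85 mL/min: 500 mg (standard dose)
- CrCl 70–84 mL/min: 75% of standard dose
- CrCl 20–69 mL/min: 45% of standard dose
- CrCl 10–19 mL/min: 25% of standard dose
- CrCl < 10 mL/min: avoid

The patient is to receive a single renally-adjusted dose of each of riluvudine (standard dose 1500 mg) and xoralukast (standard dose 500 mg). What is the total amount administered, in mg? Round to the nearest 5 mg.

630 mg

CrCl = (140 − 38) × 41.1 / (72 × 2.2) = 4192.2 / 158.40 ≈ 26.5 mL/min
CrCl ≈ 26 mL/min.
riluvudine: 10–44 mL/min → 27% of 1500 mg = 405 mg.
xoralukast: 20–69 mL/min → 45% of 500 mg = 225 mg.
Total = 405 + 225 = 630 mg.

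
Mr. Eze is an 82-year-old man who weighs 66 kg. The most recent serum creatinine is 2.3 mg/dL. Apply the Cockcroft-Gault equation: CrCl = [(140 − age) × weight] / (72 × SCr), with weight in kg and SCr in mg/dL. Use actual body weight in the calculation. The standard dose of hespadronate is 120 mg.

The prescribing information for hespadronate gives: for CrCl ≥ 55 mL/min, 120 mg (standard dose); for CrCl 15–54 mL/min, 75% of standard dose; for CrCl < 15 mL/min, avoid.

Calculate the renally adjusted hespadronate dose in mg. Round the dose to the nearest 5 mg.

90 mg

CrCl = (140 − 82) × 66 / (72 × 2.3) = 3828.0 / 165.60 ≈ 23.1 mL/min
CrCl ≈ 23 mL/min → bracket 15–54 mL/min.
75% of 120 mg = 90 mg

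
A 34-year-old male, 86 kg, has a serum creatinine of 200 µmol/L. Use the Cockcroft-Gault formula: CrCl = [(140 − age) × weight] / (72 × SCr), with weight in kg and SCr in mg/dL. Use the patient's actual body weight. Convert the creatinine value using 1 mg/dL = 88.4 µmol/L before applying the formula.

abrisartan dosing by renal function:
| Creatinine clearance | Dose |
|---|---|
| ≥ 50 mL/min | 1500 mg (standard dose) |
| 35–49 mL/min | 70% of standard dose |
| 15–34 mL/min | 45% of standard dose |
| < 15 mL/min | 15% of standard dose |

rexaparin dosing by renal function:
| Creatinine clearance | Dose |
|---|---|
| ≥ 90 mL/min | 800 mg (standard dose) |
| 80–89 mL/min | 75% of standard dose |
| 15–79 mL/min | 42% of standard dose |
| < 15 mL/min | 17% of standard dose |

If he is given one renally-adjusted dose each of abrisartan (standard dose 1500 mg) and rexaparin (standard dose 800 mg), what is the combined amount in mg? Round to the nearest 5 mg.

1835 mg

SCr = 200 / 88.4 = 2.262 mg/dL
CrCl = (140 − 34) × 86 / (72 × 2.262) = 9116.0 / 162.86 ≈ 56.0 mL/min
CrCl ≈ 56 mL/min.
abrisartan: ≥ 50 mL/min → 100% of 1500 mg = 1500 mg.
rexaparin: 15–79 mL/min → 42% of 800 mg = 336 mg.
Total = 1500 + 336 = 1836 mg.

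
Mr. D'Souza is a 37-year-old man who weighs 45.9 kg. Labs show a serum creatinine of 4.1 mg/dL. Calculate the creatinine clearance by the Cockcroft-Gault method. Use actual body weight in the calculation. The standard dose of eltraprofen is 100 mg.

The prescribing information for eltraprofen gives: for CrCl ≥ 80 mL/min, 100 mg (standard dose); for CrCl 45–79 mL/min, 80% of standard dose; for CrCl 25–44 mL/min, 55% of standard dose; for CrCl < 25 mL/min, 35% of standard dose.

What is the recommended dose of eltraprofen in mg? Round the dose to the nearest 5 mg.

CrCl = (140 − 37) × 45.9 / (72 × 4.1) = 4727.7 / 295.20 ≈ 16.0 mL/min
CrCl ≈ 16 mL/min → bracket < 25 mL/min.
35% of 100 mg = 35 mg

35 mg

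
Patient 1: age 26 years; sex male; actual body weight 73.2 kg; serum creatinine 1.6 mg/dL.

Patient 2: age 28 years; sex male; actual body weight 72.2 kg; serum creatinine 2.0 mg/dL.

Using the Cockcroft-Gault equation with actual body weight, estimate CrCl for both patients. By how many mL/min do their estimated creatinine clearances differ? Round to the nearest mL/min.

16 mL/min

Patient 1: CrCl = (140 − 26) × 73.2 / (72 × 1.6) = 8344.8 / 115.20 ≈ 72.4 mL/min
Patient 2: CrCl = (140 − 28) × 72.2 / (72 × 2) = 8086.4 / 144.00 ≈ 56.2 mL/min
|72.4 − 56.2| = 16.2 mL/min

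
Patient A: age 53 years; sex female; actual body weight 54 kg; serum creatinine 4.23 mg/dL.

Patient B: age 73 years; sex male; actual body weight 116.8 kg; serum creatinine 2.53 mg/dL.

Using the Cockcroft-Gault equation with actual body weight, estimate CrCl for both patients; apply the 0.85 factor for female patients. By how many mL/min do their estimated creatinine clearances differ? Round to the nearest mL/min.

30 mL/min

Patient A: CrCl = (140 − 53) × 54 / (72 × 4.23) × 0.85 = 4698.0 / 304.56 × 0.85 ≈ 13.1 mL/min
Patient B: CrCl = (140 − 73) × 116.8 / (72 × 2.53) = 7825.6 / 182.16 ≈ 43.0 mL/min
|13.1 − 43.0| = 29.9 mL/min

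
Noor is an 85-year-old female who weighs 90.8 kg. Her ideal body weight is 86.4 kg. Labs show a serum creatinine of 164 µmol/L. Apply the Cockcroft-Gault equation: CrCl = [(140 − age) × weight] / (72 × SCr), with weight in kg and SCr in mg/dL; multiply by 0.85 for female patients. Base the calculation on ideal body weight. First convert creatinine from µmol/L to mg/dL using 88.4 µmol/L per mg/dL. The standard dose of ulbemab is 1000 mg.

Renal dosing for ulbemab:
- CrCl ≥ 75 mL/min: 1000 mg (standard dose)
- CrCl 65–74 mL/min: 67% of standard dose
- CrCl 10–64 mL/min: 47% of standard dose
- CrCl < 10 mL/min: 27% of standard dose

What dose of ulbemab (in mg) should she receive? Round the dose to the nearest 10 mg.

470 mg

SCr = 164 / 88.4 = 1.855 mg/dL
CrCl = (140 − 85) × 86.4 / (72 × 1.855) × 0.85 = 4752.0 / 133.56 × 0.85 ≈ 30.2 mL/min
CrCl ≈ 30 mL/min → bracket 10–64 mL/min.
47% of 1000 mg = 470 mg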